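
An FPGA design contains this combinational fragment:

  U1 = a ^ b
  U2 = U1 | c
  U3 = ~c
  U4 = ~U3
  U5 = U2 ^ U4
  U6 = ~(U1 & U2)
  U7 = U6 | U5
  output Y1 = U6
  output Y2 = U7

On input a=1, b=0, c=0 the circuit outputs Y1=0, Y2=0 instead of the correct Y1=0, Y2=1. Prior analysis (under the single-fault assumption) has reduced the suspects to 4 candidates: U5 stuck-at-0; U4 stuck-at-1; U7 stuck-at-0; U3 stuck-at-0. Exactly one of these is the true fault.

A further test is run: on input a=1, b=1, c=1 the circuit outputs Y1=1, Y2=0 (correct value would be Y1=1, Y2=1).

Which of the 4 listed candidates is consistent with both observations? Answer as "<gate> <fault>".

U7 stuck-at-0

Evaluate each candidate on input a=1, b=1, c=1:
  U5 stuck-at-0: U1=0, U2=1, U3=0, U4=1, U5=0 [stuck-at-0], U6=1, U7=1 → Y1=1, Y2=1 — eliminated
  U4 stuck-at-1: U1=0, U2=1, U3=0, U4=1 [stuck-at-1], U5=0, U6=1, U7=1 → Y1=1, Y2=1 — eliminated
  U7 stuck-at-0: U1=0, U2=1, U3=0, U4=1, U5=0, U6=1, U7=0 [stuck-at-0] → Y1=1, Y2=0 — matches
  U3 stuck-at-0: U1=0, U2=1, U3=0 [stuck-at-0], U4=1, U5=0, U6=1, U7=1 → Y1=1, Y2=1 — eliminated
Only U7 stuck-at-0 reproduces the observed Y1=1, Y2=0.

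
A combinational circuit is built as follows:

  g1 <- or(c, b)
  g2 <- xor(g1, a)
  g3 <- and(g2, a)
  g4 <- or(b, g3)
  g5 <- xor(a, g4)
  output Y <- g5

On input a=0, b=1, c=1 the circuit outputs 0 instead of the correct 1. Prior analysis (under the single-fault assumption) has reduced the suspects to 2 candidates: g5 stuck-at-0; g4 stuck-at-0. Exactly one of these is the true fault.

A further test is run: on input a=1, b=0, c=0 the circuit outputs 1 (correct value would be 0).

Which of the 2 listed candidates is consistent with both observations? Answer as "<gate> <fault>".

g4 stuck-at-0

Evaluate each candidate on input a=1, b=0, c=0:
  g5 stuck-at-0: g1=0, g2=1, g3=1, g4=1, g5=0 [stuck-at-0] → 0 — eliminated
  g4 stuck-at-0: g1=0, g2=1, g3=1, g4=0 [stuck-at-0], g5=1 → 1 — matches
Only g4 stuck-at-0 reproduces the observed 1.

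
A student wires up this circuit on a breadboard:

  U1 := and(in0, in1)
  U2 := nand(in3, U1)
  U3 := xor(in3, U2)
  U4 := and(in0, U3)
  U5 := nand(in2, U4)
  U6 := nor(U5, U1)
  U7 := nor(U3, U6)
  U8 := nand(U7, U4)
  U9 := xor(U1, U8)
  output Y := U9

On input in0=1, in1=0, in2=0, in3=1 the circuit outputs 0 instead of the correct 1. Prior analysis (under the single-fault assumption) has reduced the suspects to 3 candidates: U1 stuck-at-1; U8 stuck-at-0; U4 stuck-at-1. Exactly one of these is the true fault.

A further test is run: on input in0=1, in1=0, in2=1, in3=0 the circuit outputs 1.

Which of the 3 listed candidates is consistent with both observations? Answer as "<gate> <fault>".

U4 stuck-at-1

Evaluate each candidate on input in0=1, in1=0, in2=1, in3=0:
  U1 stuck-at-1: U1=1 [stuck-at-1], U2=1, U3=1, U4=1, U5=0, U6=0, U7=0, U8=1, U9=0 → 0 — eliminated
  U8 stuck-at-0: U1=0, U2=1, U3=1, U4=1, U5=0, U6=1, U7=0, U8=0 [stuck-at-0], U9=0 → 0 — eliminated
  U4 stuck-at-1: U1=0, U2=1, U3=1, U4=1 [stuck-at-1], U5=0, U6=1, U7=0, U8=1, U9=1 → 1 — matches
Only U4 stuck-at-1 reproduces the observed 1.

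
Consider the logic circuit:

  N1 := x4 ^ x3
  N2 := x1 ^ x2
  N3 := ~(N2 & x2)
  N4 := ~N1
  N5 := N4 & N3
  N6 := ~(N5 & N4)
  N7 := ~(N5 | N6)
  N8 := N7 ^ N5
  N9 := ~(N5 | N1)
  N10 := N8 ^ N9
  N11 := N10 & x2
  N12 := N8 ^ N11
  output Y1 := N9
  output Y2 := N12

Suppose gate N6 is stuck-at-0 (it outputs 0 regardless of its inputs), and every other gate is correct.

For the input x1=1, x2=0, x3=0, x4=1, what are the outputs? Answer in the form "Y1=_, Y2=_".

Propagate with N6 forced: N1=1, N2=1, N3=1, N4=0, N5=0, N6=0 [stuck-at-0], N7=1, N8=1, N9=0, N10=1, N11=0, N12=1.
So the outputs are Y1=0, Y2=1. (Without the fault they would be Y1=0, Y2=0.)

Y1=0, Y2=1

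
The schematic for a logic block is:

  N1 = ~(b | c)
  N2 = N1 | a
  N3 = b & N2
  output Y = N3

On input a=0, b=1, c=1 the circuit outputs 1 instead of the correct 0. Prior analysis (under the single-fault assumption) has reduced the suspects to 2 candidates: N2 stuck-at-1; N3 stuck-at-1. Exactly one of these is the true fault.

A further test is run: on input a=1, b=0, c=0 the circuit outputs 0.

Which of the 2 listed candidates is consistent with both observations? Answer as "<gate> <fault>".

N2 stuck-at-1

Evaluate each candidate on input a=1, b=0, c=0:
  N2 stuck-at-1: N1=1, N2=1 [stuck-at-1], N3=0 → 0 — matches
  N3 stuck-at-1: N1=1, N2=1, N3=1 [stuck-at-1] → 1 — eliminated
Only N2 stuck-at-1 reproduces the observed 0.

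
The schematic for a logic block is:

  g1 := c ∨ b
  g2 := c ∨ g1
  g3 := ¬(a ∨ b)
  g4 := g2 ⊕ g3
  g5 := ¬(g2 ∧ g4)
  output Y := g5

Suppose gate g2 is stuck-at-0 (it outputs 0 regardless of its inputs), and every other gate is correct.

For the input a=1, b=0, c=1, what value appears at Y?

1

Propagate with g2 forced: g1=1, g2=0 [stuck-at-0], g3=0, g4=0, g5=1.
So Y = 1. (Without the fault it would be 0.)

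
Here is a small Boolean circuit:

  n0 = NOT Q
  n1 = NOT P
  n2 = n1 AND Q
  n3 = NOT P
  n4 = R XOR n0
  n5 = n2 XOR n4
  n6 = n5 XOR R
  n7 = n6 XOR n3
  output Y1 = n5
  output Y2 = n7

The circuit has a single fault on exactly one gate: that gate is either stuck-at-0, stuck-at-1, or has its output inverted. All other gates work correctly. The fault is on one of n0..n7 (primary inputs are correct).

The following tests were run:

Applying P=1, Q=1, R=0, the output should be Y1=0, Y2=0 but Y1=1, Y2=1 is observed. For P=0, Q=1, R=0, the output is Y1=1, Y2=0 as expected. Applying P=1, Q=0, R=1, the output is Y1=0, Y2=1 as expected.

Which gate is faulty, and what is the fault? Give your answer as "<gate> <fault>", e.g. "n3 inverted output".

Fault-free values for test 1 (P=1, Q=1, R=0): n0=0, n1=0, n2=0, n3=0, n4=0, n5=0, n6=0, n7=0, giving Y1=0, Y2=0. Observed Y1=1, Y2=1.
Test 1: faults giving observed Y1=1, Y2=1 are {n0 stuck-at-1, n0 inverted output, n1 stuck-at-1, n1 inverted output, n2 stuck-at-1, n2 inverted output, n4 stuck-at-1, n4 inverted output, n5 stuck-at-1, n5 inverted output}.
Test 2 (P=0, Q=1, R=0): fault-free n0=0, n1=1, n2=1, n3=1, n4=0, n5=1, n6=1, n7=0 → Y1=1, Y2=0; observed Y1=1, Y2=0. Eliminates n0 stuck-at-1, n0 inverted output, n1 inverted output, n2 inverted output, n4 stuck-at-1, n4 inverted output, n5 inverted output.
Test 3 (P=1, Q=0, R=1): fault-free n0=1, n1=0, n2=0, n3=0, n4=0, n5=0, n6=1, n7=1 → Y1=0, Y2=1; observed Y1=0, Y2=1. Eliminates n2 stuck-at-1, n5 stuck-at-1.
Only n1 stuck-at-1 is consistent with every test.

n1 stuck-at-1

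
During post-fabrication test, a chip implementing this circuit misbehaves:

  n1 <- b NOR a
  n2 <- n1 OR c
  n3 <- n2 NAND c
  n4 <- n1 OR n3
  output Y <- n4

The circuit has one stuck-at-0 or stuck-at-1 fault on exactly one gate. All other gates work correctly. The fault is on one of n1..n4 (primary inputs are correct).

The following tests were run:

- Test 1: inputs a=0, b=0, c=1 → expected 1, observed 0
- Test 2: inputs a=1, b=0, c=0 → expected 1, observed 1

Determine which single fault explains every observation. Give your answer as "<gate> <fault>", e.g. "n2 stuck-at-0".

n1 stuck-at-0

Fault-free values for test 1 (a=0, b=0, c=1): n1=1, n2=1, n3=0, n4=1, giving Y=1. Observed 0.
Test 1: faults giving observed 0 are {n1 stuck-at-0, n4 stuck-at-0}.
Test 2 (a=1, b=0, c=0): fault-free n1=0, n2=0, n3=1, n4=1 → 1; observed 1. Eliminates n4 stuck-at-0.
Only n1 stuck-at-0 is consistent with every test.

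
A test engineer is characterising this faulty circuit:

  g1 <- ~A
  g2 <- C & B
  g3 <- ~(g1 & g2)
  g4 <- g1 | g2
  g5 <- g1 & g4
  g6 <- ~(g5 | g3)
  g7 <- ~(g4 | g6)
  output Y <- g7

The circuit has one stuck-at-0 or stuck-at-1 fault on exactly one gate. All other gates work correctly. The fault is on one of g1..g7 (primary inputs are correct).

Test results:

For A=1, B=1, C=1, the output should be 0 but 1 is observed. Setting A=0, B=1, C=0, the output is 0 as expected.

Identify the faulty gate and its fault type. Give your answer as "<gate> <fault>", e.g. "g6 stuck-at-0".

g2 stuck-at-0

Fault-free values for test 1 (A=1, B=1, C=1): g1=0, g2=1, g3=1, g4=1, g5=0, g6=0, g7=0, giving Y=0. Observed 1.
Test 1: faults giving observed 1 are {g2 stuck-at-0, g4 stuck-at-0, g7 stuck-at-1}.
Test 2 (A=0, B=1, C=0): fault-free g1=1, g2=0, g3=1, g4=1, g5=1, g6=0, g7=0 → 0; observed 0. Eliminates g4 stuck-at-0, g7 stuck-at-1.
Only g2 stuck-at-0 is consistent with every test.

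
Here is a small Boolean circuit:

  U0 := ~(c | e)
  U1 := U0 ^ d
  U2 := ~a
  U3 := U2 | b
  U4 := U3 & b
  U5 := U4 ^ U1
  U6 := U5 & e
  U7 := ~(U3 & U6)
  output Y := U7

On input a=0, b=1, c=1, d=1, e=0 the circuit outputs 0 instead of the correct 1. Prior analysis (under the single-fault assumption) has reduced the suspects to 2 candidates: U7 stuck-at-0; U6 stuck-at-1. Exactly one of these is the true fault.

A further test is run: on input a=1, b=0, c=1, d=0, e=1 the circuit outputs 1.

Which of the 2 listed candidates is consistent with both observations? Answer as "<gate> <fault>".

U6 stuck-at-1

Evaluate each candidate on input a=1, b=0, c=1, d=0, e=1:
  U7 stuck-at-0: U0=0, U1=0, U2=0, U3=0, U4=0, U5=0, U6=0, U7=0 [stuck-at-0] → 0 — eliminated
  U6 stuck-at-1: U0=0, U1=0, U2=0, U3=0, U4=0, U5=0, U6=1 [stuck-at-1], U7=1 → 1 — matches
Only U6 stuck-at-1 reproduces the observed 1.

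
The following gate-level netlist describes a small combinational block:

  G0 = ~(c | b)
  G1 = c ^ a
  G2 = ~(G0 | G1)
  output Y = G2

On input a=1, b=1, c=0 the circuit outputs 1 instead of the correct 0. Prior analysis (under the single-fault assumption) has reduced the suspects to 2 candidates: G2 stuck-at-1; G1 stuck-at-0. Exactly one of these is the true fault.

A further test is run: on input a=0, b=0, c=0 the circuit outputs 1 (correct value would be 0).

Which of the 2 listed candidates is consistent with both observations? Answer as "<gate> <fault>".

Evaluate each candidate on input a=0, b=0, c=0:
  G2 stuck-at-1: G0=1, G1=0, G2=1 [stuck-at-1] → 1 — matches
  G1 stuck-at-0: G0=1, G1=0 [stuck-at-0], G2=0 → 0 — eliminated
Only G2 stuck-at-1 reproduces the observed 1.

G2 stuck-at-1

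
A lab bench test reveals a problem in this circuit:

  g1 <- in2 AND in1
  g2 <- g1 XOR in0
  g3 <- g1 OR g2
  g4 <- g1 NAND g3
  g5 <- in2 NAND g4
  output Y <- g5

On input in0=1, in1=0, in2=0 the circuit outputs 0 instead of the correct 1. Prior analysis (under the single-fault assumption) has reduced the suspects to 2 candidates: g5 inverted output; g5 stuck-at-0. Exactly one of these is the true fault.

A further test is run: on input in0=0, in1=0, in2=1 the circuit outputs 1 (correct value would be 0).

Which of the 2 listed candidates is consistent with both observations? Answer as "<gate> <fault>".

Evaluate each candidate on input in0=0, in1=0, in2=1:
  g5 inverted output: g1=0, g2=0, g3=0, g4=1, g5=1 [inverted output] → 1 — matches
  g5 stuck-at-0: g1=0, g2=0, g3=0, g4=1, g5=0 [stuck-at-0] → 0 — eliminated
Only g5 inverted output reproduces the observed 1.

g5 inverted output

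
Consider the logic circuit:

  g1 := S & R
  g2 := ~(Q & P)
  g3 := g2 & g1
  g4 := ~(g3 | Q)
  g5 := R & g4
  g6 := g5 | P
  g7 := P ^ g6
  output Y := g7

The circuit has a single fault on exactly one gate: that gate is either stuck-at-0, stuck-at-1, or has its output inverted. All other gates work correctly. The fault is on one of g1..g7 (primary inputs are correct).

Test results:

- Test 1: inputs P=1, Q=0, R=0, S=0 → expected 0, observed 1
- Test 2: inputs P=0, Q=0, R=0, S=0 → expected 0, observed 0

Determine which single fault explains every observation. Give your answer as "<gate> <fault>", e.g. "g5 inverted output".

g6 stuck-at-0

Fault-free values for test 1 (P=1, Q=0, R=0, S=0): g1=0, g2=1, g3=0, g4=1, g5=0, g6=1, g7=0, giving Y=0. Observed 1.
Test 1: faults giving observed 1 are {g6 stuck-at-0, g6 inverted output, g7 stuck-at-1, g7 inverted output}.
Test 2 (P=0, Q=0, R=0, S=0): fault-free g1=0, g2=1, g3=0, g4=1, g5=0, g6=0, g7=0 → 0; observed 0. Eliminates g6 inverted output, g7 stuck-at-1, g7 inverted output.
Only g6 stuck-at-0 is consistent with every test.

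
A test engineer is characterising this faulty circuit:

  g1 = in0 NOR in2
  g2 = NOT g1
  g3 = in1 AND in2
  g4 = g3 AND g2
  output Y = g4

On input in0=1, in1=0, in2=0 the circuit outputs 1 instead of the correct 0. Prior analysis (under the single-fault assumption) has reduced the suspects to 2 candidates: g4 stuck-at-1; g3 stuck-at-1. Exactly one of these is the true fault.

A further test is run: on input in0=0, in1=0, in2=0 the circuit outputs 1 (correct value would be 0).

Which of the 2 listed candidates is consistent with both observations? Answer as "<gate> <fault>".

Evaluate each candidate on input in0=0, in1=0, in2=0:
  g4 stuck-at-1: g1=1, g2=0, g3=0, g4=1 [stuck-at-1] → 1 — matches
  g3 stuck-at-1: g1=1, g2=0, g3=1 [stuck-at-1], g4=0 → 0 — eliminated
Only g4 stuck-at-1 reproduces the observed 1.

g4 stuck-at-1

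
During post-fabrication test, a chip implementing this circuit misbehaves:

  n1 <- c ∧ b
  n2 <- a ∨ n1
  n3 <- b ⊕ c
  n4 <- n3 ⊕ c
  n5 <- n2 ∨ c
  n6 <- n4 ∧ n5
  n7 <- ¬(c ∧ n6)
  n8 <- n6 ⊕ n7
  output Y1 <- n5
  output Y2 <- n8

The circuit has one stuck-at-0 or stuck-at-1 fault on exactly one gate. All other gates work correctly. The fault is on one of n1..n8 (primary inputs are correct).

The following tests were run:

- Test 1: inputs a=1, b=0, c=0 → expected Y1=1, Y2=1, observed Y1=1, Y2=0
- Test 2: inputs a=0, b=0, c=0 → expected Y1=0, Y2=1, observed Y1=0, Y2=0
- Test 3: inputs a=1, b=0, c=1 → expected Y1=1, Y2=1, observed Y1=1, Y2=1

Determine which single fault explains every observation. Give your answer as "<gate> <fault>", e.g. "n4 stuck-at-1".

Fault-free values for test 1 (a=1, b=0, c=0): n1=0, n2=1, n3=0, n4=0, n5=1, n6=0, n7=1, n8=1, giving Y1=1, Y2=1. Observed Y1=1, Y2=0.
Test 1: faults giving observed Y1=1, Y2=0 are {n3 stuck-at-1, n4 stuck-at-1, n6 stuck-at-1, n7 stuck-at-0, n8 stuck-at-0}.
Test 2 (a=0, b=0, c=0): fault-free n1=0, n2=0, n3=0, n4=0, n5=0, n6=0, n7=1, n8=1 → Y1=0, Y2=1; observed Y1=0, Y2=0. Eliminates n3 stuck-at-1, n4 stuck-at-1.
Test 3 (a=1, b=0, c=1): fault-free n1=0, n2=1, n3=1, n4=0, n5=1, n6=0, n7=1, n8=1 → Y1=1, Y2=1; observed Y1=1, Y2=1. Eliminates n7 stuck-at-0, n8 stuck-at-0.
Only n6 stuck-at-1 is consistent with every test.

n6 stuck-at-1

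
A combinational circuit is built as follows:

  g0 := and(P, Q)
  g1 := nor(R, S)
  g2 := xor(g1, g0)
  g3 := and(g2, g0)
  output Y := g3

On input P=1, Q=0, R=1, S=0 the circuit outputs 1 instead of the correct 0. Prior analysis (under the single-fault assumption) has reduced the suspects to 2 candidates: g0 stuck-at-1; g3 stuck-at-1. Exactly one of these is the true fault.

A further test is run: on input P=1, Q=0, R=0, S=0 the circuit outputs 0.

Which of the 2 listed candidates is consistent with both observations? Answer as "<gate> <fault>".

g0 stuck-at-1

Evaluate each candidate on input P=1, Q=0, R=0, S=0:
  g0 stuck-at-1: g0=1 [stuck-at-1], g1=1, g2=0, g3=0 → 0 — matches
  g3 stuck-at-1: g0=0, g1=1, g2=1, g3=1 [stuck-at-1] → 1 — eliminated
Only g0 stuck-at-1 reproduces the observed 0.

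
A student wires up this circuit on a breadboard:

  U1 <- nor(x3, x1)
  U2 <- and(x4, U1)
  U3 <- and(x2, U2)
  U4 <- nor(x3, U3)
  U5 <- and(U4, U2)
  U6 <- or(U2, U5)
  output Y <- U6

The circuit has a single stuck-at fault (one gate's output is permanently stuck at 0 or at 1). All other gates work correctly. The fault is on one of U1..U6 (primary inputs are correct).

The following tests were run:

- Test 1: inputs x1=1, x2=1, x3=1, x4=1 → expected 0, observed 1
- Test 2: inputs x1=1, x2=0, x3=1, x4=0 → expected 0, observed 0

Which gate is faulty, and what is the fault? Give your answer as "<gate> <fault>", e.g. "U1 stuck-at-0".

U1 stuck-at-1

Fault-free values for test 1 (x1=1, x2=1, x3=1, x4=1): U1=0, U2=0, U3=0, U4=0, U5=0, U6=0, giving Y=0. Observed 1.
Test 1: faults giving observed 1 are {U1 stuck-at-1, U2 stuck-at-1, U5 stuck-at-1, U6 stuck-at-1}.
Test 2 (x1=1, x2=0, x3=1, x4=0): fault-free U1=0, U2=0, U3=0, U4=0, U5=0, U6=0 → 0; observed 0. Eliminates U2 stuck-at-1, U5 stuck-at-1, U6 stuck-at-1.
Only U1 stuck-at-1 is consistent with every test.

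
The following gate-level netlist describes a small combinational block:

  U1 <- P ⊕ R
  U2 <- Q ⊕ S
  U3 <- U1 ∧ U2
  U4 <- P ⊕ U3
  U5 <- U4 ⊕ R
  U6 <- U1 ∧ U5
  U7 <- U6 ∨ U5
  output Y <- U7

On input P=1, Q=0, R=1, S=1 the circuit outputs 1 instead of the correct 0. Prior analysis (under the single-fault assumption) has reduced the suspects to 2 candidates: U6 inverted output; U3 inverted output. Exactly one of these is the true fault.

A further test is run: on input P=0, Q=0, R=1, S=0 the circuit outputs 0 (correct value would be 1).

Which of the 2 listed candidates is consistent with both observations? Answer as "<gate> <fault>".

U3 inverted output

Evaluate each candidate on input P=0, Q=0, R=1, S=0:
  U6 inverted output: U1=1, U2=0, U3=0, U4=0, U5=1, U6=0 [inverted output], U7=1 → 1 — eliminated
  U3 inverted output: U1=1, U2=0, U3=1 [inverted output], U4=1, U5=0, U6=0, U7=0 → 0 — matches
Only U3 inverted output reproduces the observed 0.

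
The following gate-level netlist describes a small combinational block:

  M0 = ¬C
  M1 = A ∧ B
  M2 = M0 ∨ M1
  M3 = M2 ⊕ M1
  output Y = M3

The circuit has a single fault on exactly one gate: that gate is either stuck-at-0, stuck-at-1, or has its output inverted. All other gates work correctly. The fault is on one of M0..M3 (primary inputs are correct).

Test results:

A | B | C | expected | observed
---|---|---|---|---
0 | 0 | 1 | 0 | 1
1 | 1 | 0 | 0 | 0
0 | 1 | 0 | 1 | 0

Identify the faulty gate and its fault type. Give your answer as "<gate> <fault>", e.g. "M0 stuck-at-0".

M0 inverted output

Fault-free values for test 1 (A=0, B=0, C=1): M0=0, M1=0, M2=0, M3=0, giving Y=0. Observed 1.
Test 1: faults giving observed 1 are {M0 stuck-at-1, M0 inverted output, M2 stuck-at-1, M2 inverted output, M3 stuck-at-1, M3 inverted output}.
Test 2 (A=1, B=1, C=0): fault-free M0=1, M1=1, M2=1, M3=0 → 0; observed 0. Eliminates M2 inverted output, M3 stuck-at-1, M3 inverted output.
Test 3 (A=0, B=1, C=0): fault-free M0=1, M1=0, M2=1, M3=1 → 1; observed 0. Eliminates M0 stuck-at-1, M2 stuck-at-1.
Only M0 inverted output is consistent with every test.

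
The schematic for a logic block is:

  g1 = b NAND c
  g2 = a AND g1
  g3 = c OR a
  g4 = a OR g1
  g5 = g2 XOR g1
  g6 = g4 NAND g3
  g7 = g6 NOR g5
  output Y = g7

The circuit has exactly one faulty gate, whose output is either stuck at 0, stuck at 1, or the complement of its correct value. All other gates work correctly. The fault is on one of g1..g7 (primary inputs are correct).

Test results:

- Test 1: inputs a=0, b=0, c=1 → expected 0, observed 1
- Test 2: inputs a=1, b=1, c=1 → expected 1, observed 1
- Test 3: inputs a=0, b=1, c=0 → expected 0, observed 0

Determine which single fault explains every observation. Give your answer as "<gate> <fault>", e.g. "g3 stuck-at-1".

Fault-free values for test 1 (a=0, b=0, c=1): g1=1, g2=0, g3=1, g4=1, g5=1, g6=0, g7=0, giving Y=0. Observed 1.
Test 1: faults giving observed 1 are {g2 stuck-at-1, g2 inverted output, g5 stuck-at-0, g5 inverted output, g7 stuck-at-1, g7 inverted output}.
Test 2 (a=1, b=1, c=1): fault-free g1=0, g2=0, g3=1, g4=1, g5=0, g6=0, g7=1 → 1; observed 1. Eliminates g2 stuck-at-1, g2 inverted output, g5 inverted output, g7 inverted output.
Test 3 (a=0, b=1, c=0): fault-free g1=1, g2=0, g3=0, g4=1, g5=1, g6=1, g7=0 → 0; observed 0. Eliminates g7 stuck-at-1.
Only g5 stuck-at-0 is consistent with every test.

g5 stuck-at-0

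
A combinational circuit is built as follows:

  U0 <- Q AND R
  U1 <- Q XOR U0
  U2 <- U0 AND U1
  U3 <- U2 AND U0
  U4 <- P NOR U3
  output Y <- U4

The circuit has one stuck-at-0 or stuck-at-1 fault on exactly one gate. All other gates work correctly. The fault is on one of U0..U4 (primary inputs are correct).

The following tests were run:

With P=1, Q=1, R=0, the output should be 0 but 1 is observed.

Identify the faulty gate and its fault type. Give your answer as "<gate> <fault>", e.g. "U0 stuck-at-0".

U4 stuck-at-1

Fault-free values for test 1 (P=1, Q=1, R=0): U0=0, U1=1, U2=0, U3=0, U4=0, giving Y=0. Observed 1.
Test 1: faults giving observed 1 are {U4 stuck-at-1}.
Only U4 stuck-at-1 is consistent with every test.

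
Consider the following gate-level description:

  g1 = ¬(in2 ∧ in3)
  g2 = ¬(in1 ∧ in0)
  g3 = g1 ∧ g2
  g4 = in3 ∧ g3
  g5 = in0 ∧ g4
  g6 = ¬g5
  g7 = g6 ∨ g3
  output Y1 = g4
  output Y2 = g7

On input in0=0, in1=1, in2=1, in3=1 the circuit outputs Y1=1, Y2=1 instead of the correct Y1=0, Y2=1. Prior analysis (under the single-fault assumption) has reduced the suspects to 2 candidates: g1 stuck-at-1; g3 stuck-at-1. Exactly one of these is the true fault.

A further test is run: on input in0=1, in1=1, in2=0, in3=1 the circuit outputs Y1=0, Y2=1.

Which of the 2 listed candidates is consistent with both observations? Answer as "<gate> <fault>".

Evaluate each candidate on input in0=1, in1=1, in2=0, in3=1:
  g1 stuck-at-1: g1=1 [stuck-at-1], g2=0, g3=0, g4=0, g5=0, g6=1, g7=1 → Y1=0, Y2=1 — matches
  g3 stuck-at-1: g1=1, g2=0, g3=1 [stuck-at-1], g4=1, g5=1, g6=0, g7=1 → Y1=1, Y2=1 — eliminated
Only g1 stuck-at-1 reproduces the observed Y1=0, Y2=1.

g1 stuck-at-1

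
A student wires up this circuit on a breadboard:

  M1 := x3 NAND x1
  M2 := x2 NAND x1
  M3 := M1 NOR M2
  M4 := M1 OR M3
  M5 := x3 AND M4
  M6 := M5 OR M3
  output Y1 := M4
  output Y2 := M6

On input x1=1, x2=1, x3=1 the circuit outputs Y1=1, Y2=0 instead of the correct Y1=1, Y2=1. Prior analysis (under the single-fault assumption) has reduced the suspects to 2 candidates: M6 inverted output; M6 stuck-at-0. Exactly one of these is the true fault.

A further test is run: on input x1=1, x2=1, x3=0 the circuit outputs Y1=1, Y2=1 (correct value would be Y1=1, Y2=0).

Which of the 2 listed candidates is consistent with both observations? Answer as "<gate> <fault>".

Evaluate each candidate on input x1=1, x2=1, x3=0:
  M6 inverted output: M1=1, M2=0, M3=0, M4=1, M5=0, M6=1 [inverted output] → Y1=1, Y2=1 — matches
  M6 stuck-at-0: M1=1, M2=0, M3=0, M4=1, M5=0, M6=0 [stuck-at-0] → Y1=1, Y2=0 — eliminated
Only M6 inverted output reproduces the observed Y1=1, Y2=1.

M6 inverted output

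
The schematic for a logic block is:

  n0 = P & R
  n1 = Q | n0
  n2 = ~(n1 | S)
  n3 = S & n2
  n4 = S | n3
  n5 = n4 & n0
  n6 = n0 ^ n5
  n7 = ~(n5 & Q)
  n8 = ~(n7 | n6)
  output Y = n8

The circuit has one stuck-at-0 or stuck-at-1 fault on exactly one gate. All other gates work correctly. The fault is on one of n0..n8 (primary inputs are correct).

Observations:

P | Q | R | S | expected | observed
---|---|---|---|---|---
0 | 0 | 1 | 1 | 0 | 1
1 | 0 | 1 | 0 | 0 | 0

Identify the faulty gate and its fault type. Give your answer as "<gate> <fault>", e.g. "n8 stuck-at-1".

Fault-free values for test 1 (P=0, Q=0, R=1, S=1): n0=0, n1=0, n2=0, n3=0, n4=1, n5=0, n6=0, n7=1, n8=0, giving Y=0. Observed 1.
Test 1: faults giving observed 1 are {n7 stuck-at-0, n8 stuck-at-1}.
Test 2 (P=1, Q=0, R=1, S=0): fault-free n0=1, n1=1, n2=0, n3=0, n4=0, n5=0, n6=1, n7=1, n8=0 → 0; observed 0. Eliminates n8 stuck-at-1.
Only n7 stuck-at-0 is consistent with every test.

n7 stuck-at-0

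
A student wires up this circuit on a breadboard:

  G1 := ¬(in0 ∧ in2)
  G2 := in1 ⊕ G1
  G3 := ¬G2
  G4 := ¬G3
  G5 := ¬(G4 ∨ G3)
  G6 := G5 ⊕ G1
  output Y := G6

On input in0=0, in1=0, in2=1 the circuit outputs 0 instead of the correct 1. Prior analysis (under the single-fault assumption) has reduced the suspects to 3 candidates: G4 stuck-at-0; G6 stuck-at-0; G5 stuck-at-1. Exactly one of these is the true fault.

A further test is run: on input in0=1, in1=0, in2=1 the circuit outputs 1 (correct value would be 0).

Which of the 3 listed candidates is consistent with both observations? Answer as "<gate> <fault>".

G5 stuck-at-1

Evaluate each candidate on input in0=1, in1=0, in2=1:
  G4 stuck-at-0: G1=0, G2=0, G3=1, G4=0 [stuck-at-0], G5=0, G6=0 → 0 — eliminated
  G6 stuck-at-0: G1=0, G2=0, G3=1, G4=0, G5=0, G6=0 [stuck-at-0] → 0 — eliminated
  G5 stuck-at-1: G1=0, G2=0, G3=1, G4=0, G5=1 [stuck-at-1], G6=1 → 1 — matches
Only G5 stuck-at-1 reproduces the observed 1.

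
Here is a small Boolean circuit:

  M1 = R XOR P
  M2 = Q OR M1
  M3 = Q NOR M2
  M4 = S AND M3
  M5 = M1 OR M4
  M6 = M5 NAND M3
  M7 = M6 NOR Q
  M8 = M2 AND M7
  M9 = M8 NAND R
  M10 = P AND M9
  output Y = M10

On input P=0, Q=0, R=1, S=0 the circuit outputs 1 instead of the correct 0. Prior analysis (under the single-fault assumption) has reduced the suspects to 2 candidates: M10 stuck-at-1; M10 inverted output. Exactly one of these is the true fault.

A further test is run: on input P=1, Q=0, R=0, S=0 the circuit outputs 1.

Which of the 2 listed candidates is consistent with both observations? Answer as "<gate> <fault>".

M10 stuck-at-1

Evaluate each candidate on input P=1, Q=0, R=0, S=0:
  M10 stuck-at-1: M1=1, M2=1, M3=0, M4=0, M5=1, M6=1, M7=0, M8=0, M9=1, M10=1 [stuck-at-1] → 1 — matches
  M10 inverted output: M1=1, M2=1, M3=0, M4=0, M5=1, M6=1, M7=0, M8=0, M9=1, M10=0 [inverted output] → 0 — eliminated
Only M10 stuck-at-1 reproduces the observed 1.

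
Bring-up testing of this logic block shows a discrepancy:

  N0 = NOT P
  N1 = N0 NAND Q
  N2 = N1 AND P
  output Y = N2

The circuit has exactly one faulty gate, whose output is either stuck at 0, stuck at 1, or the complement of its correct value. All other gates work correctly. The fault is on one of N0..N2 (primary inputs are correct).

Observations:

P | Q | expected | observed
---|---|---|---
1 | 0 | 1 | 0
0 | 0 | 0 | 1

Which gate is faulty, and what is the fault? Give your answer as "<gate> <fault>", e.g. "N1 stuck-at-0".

Fault-free values for test 1 (P=1, Q=0): N0=0, N1=1, N2=1, giving Y=1. Observed 0.
Test 1: faults giving observed 0 are {N1 stuck-at-0, N1 inverted output, N2 stuck-at-0, N2 inverted output}.
Test 2 (P=0, Q=0): fault-free N0=1, N1=1, N2=0 → 0; observed 1. Eliminates N1 stuck-at-0, N1 inverted output, N2 stuck-at-0.
Only N2 inverted output is consistent with every test.

N2 inverted output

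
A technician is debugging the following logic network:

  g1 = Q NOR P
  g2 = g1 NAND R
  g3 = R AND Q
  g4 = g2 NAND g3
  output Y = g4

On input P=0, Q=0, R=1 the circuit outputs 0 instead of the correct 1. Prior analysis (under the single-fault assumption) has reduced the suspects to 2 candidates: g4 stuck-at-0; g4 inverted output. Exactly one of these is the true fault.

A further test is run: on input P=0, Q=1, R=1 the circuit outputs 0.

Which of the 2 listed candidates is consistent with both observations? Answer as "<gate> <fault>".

g4 stuck-at-0

Evaluate each candidate on input P=0, Q=1, R=1:
  g4 stuck-at-0: g1=0, g2=1, g3=1, g4=0 [stuck-at-0] → 0 — matches
  g4 inverted output: g1=0, g2=1, g3=1, g4=1 [inverted output] → 1 — eliminated
Only g4 stuck-at-0 reproduces the observed 0.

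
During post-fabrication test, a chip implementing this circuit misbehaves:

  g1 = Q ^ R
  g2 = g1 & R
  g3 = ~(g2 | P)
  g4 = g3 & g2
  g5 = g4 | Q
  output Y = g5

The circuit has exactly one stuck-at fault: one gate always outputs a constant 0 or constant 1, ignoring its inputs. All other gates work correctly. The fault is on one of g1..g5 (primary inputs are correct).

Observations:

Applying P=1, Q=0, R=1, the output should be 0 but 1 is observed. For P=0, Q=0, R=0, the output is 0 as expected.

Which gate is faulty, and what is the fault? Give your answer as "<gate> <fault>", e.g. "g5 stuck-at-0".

g3 stuck-at-1

Fault-free values for test 1 (P=1, Q=0, R=1): g1=1, g2=1, g3=0, g4=0, g5=0, giving Y=0. Observed 1.
Test 1: faults giving observed 1 are {g3 stuck-at-1, g4 stuck-at-1, g5 stuck-at-1}.
Test 2 (P=0, Q=0, R=0): fault-free g1=0, g2=0, g3=1, g4=0, g5=0 → 0; observed 0. Eliminates g4 stuck-at-1, g5 stuck-at-1.
Only g3 stuck-at-1 is consistent with every test.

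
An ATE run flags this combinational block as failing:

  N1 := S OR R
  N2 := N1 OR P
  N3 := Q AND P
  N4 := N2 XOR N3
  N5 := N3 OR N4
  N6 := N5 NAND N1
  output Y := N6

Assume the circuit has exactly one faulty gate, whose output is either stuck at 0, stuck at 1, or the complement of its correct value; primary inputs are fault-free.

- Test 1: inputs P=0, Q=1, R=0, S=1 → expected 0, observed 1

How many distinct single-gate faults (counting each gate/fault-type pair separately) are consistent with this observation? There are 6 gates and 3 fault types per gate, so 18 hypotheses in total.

10

Fault-free: N1=1, N2=1, N3=0, N4=1, N5=1, N6=0 → 0. Observed 1.
  N1: stuck-at-0, inverted output ✓; others ✗
  N2: stuck-at-0, inverted output ✓; others ✗
  N3: none of the 3 fault types match ✗
  N4: stuck-at-0, inverted output ✓; others ✗
  N5: stuck-at-0, inverted output ✓; others ✗
  N6: stuck-at-1, inverted output ✓; others ✗
Consistent faults: {N1 stuck-at-0, N1 inverted output, N2 stuck-at-0, N2 inverted output, N4 stuck-at-0, N4 inverted output, N5 stuck-at-0, N5 inverted output, N6 stuck-at-1, N6 inverted output} — 10 in all.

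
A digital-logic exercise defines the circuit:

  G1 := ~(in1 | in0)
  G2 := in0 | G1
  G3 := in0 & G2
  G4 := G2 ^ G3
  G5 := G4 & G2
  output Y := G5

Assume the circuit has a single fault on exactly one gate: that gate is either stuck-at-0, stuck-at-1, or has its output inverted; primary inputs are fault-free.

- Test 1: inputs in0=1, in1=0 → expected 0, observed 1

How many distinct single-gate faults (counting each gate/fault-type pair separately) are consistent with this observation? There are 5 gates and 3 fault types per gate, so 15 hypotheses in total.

6

Fault-free: G1=0, G2=1, G3=1, G4=0, G5=0 → 0. Observed 1.
  G1: none of the 3 fault types match ✗
  G2: none of the 3 fault types match ✗
  G3: stuck-at-0, inverted output ✓; others ✗
  G4: stuck-at-1, inverted output ✓; others ✗
  G5: stuck-at-1, inverted output ✓; others ✗
Consistent faults: {G3 stuck-at-0, G3 inverted output, G4 stuck-at-1, G4 inverted output, G5 stuck-at-1, G5 inverted output} — 6 in all.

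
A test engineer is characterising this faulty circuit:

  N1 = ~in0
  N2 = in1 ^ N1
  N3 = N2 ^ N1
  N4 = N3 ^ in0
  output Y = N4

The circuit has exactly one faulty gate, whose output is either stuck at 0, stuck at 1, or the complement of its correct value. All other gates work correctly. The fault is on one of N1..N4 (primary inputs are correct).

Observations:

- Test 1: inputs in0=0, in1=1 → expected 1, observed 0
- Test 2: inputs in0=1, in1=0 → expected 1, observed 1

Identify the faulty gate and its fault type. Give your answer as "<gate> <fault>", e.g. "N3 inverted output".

N3 stuck-at-0

Fault-free values for test 1 (in0=0, in1=1): N1=1, N2=0, N3=1, N4=1, giving Y=1. Observed 0.
Test 1: faults giving observed 0 are {N2 stuck-at-1, N2 inverted output, N3 stuck-at-0, N3 inverted output, N4 stuck-at-0, N4 inverted output}.
Test 2 (in0=1, in1=0): fault-free N1=0, N2=0, N3=0, N4=1 → 1; observed 1. Eliminates N2 stuck-at-1, N2 inverted output, N3 inverted output, N4 stuck-at-0, N4 inverted output.
Only N3 stuck-at-0 is consistent with every test.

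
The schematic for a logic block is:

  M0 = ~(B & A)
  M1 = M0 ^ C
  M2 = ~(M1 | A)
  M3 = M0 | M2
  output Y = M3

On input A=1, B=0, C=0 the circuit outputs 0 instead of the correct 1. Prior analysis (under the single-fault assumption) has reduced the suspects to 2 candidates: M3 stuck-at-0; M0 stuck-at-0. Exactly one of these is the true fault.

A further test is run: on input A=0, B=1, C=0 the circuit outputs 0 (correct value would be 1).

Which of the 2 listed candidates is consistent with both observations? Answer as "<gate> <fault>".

Evaluate each candidate on input A=0, B=1, C=0:
  M3 stuck-at-0: M0=1, M1=1, M2=0, M3=0 [stuck-at-0] → 0 — matches
  M0 stuck-at-0: M0=0 [stuck-at-0], M1=0, M2=1, M3=1 → 1 — eliminated
Only M3 stuck-at-0 reproduces the observed 0.

M3 stuck-at-0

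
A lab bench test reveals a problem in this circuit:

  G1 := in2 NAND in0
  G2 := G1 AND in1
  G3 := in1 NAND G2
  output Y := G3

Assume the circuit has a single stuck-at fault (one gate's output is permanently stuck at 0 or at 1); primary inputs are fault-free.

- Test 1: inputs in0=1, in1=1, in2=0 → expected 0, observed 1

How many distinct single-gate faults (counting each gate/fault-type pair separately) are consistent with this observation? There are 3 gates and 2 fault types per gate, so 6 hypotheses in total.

3

Fault-free: G1=1, G2=1, G3=0 → 0. Observed 1.
  G1 stuck-at-0: output 1 ✓
  G1 stuck-at-1: output 0 ✗
  G2 stuck-at-0: output 1 ✓
  G2 stuck-at-1: output 0 ✗
  G3 stuck-at-0: output 0 ✗
  G3 stuck-at-1: output 1 ✓
Consistent faults: {G1 stuck-at-0, G2 stuck-at-0, G3 stuck-at-1} — 3 in all.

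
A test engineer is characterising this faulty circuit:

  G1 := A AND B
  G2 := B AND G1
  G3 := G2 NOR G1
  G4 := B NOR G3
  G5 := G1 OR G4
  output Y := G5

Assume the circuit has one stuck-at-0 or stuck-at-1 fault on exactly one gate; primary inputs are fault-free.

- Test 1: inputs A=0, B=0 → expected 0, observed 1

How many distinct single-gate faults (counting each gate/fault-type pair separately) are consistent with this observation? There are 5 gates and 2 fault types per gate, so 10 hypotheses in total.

Fault-free: G1=0, G2=0, G3=1, G4=0, G5=0 → 0. Observed 1.
  G1 stuck-at-0: output 0 ✗
  G1 stuck-at-1: output 1 ✓
  G2 stuck-at-0: output 0 ✗
  G2 stuck-at-1: output 1 ✓
  G3 stuck-at-0: output 1 ✓
  G3 stuck-at-1: output 0 ✗
  G4 stuck-at-0: output 0 ✗
  G4 stuck-at-1: output 1 ✓
  G5 stuck-at-0: output 0 ✗
  G5 stuck-at-1: output 1 ✓
Consistent faults: {G1 stuck-at-1, G2 stuck-at-1, G3 stuck-at-0, G4 stuck-at-1, G5 stuck-at-1} — 5 in all.

5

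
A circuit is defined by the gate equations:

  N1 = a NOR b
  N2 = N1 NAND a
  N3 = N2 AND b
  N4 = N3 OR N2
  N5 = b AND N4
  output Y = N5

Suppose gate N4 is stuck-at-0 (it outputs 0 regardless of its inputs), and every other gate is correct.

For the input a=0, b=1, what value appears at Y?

0

Propagate with N4 forced: N1=0, N2=1, N3=1, N4=0 [stuck-at-0], N5=0.
So Y = 0. (Without the fault it would be 1.)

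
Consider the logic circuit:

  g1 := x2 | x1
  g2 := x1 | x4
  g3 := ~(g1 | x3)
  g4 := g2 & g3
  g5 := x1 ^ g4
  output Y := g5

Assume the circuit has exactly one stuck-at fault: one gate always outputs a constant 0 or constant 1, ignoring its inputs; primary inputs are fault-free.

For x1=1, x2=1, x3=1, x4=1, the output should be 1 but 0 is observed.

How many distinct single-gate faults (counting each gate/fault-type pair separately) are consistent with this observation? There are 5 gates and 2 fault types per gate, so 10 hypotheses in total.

Fault-free: g1=1, g2=1, g3=0, g4=0, g5=1 → 1. Observed 0.
  g1 stuck-at-0: output 1 ✗
  g1 stuck-at-1: output 1 ✗
  g2 stuck-at-0: output 1 ✗
  g2 stuck-at-1: output 1 ✗
  g3 stuck-at-0: output 1 ✗
  g3 stuck-at-1: output 0 ✓
  g4 stuck-at-0: output 1 ✗
  g4 stuck-at-1: output 0 ✓
  g5 stuck-at-0: output 0 ✓
  g5 stuck-at-1: output 1 ✗
Consistent faults: {g3 stuck-at-1, g4 stuck-at-1, g5 stuck-at-0} — 3 in all.

3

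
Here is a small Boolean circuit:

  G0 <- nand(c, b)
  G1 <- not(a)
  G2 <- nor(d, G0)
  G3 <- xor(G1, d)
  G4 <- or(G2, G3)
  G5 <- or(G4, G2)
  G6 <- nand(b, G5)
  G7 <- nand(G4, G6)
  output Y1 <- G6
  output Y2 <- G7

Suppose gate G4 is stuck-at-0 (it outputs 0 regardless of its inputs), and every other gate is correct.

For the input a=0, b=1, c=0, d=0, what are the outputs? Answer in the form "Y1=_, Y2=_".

Propagate with G4 forced: G0=1, G1=1, G2=0, G3=1, G4=0 [stuck-at-0], G5=0, G6=1, G7=1.
So the outputs are Y1=1, Y2=1. (Without the fault they would be Y1=0, Y2=1.)

Y1=1, Y2=1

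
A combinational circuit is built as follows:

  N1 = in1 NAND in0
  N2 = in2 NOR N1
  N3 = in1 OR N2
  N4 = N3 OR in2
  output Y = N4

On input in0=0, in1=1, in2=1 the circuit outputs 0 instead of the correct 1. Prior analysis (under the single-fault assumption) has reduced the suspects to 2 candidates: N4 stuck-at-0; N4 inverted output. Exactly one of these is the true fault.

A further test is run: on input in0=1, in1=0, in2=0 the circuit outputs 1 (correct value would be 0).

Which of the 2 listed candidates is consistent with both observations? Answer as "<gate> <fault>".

N4 inverted output

Evaluate each candidate on input in0=1, in1=0, in2=0:
  N4 stuck-at-0: N1=1, N2=0, N3=0, N4=0 [stuck-at-0] → 0 — eliminated
  N4 inverted output: N1=1, N2=0, N3=0, N4=1 [inverted output] → 1 — matches
Only N4 inverted output reproduces the observed 1.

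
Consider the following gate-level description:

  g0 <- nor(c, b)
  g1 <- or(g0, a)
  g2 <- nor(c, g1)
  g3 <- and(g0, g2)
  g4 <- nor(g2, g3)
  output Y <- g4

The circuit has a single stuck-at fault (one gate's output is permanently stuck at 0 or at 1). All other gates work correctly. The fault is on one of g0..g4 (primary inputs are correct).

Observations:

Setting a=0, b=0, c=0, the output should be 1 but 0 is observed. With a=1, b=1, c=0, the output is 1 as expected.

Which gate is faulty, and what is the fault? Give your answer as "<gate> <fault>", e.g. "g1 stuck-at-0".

g0 stuck-at-0

Fault-free values for test 1 (a=0, b=0, c=0): g0=1, g1=1, g2=0, g3=0, g4=1, giving Y=1. Observed 0.
Test 1: faults giving observed 0 are {g0 stuck-at-0, g1 stuck-at-0, g2 stuck-at-1, g3 stuck-at-1, g4 stuck-at-0}.
Test 2 (a=1, b=1, c=0): fault-free g0=0, g1=1, g2=0, g3=0, g4=1 → 1; observed 1. Eliminates g1 stuck-at-0, g2 stuck-at-1, g3 stuck-at-1, g4 stuck-at-0.
Only g0 stuck-at-0 is consistent with every test.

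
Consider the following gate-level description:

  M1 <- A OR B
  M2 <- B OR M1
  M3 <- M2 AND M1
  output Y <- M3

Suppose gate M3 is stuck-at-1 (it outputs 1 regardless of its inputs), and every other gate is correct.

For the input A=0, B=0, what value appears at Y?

Propagate with M3 forced: M1=0, M2=0, M3=1 [stuck-at-1].
So Y = 1. (Without the fault it would be 0.)

1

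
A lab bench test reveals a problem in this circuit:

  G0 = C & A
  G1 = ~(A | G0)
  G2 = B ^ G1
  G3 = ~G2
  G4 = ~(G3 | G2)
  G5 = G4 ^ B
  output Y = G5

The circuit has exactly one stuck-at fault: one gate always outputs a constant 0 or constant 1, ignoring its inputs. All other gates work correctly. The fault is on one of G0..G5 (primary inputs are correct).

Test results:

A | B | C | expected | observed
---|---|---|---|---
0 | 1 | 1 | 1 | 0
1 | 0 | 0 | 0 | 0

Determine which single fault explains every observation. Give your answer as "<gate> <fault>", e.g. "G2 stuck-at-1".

Fault-free values for test 1 (A=0, B=1, C=1): G0=0, G1=1, G2=0, G3=1, G4=0, G5=1, giving Y=1. Observed 0.
Test 1: faults giving observed 0 are {G3 stuck-at-0, G4 stuck-at-1, G5 stuck-at-0}.
Test 2 (A=1, B=0, C=0): fault-free G0=0, G1=0, G2=0, G3=1, G4=0, G5=0 → 0; observed 0. Eliminates G3 stuck-at-0, G4 stuck-at-1.
Only G5 stuck-at-0 is consistent with every test.

G5 stuck-at-0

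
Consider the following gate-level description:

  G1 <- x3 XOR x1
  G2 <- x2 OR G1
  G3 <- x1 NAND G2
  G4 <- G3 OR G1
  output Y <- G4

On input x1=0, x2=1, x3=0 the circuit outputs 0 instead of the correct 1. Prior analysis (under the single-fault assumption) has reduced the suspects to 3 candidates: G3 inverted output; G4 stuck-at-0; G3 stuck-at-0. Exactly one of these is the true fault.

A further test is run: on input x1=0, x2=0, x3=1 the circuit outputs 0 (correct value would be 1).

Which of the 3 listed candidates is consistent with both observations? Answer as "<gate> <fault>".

Evaluate each candidate on input x1=0, x2=0, x3=1:
  G3 inverted output: G1=1, G2=1, G3=0 [inverted output], G4=1 → 1 — eliminated
  G4 stuck-at-0: G1=1, G2=1, G3=1, G4=0 [stuck-at-0] → 0 — matches
  G3 stuck-at-0: G1=1, G2=1, G3=0 [stuck-at-0], G4=1 → 1 — eliminated
Only G4 stuck-at-0 reproduces the observed 0.

G4 stuck-at-0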